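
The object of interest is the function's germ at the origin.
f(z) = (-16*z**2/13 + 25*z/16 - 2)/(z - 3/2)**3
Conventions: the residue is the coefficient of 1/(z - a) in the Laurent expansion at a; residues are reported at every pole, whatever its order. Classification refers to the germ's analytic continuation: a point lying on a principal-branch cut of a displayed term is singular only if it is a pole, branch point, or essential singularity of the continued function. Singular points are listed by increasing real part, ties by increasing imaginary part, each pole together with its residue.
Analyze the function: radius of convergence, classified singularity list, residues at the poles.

Radius of convergence at 0: 3/2.
At 3/2: a pole of order 3; residue -16/13.

Denominator factor (z - 3/2)^3: pole of order 3 at 3/2, modulus 3/2.
The radius of convergence is the smallest modulus among the singular points: 3/2.
At the order-3 pole 3/2 set g(z) = (z - (3/2))^3*f(z) = -16*z**2/13 + 25*z/16 - 2.
Order-3 pole: residue = g''(a)/2; g''(3/2) = -32/13, so the residue is -16/13.


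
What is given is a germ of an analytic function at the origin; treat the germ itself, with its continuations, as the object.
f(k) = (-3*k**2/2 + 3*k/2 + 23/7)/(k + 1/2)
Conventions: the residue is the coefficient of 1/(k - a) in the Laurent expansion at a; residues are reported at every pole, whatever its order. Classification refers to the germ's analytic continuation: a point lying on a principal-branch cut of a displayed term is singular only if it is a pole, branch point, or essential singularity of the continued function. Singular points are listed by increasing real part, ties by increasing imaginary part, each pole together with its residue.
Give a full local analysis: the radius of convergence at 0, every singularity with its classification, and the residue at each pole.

Radius of convergence at 0: 1/2.
At -1/2: a pole of order 1; residue 121/56.

Denominator factor (k + 1/2): pole of order 1 at -1/2, modulus 1/2.
The radius of convergence is the smallest modulus among the singular points: 1/2.
At the order-1 pole -1/2 set g(k) = (k - (-1/2))*f(k) = -3*k**2/2 + 3*k/2 + 23/7.
Simple pole: residue = g(a) at a = -1/2, which is 121/56.


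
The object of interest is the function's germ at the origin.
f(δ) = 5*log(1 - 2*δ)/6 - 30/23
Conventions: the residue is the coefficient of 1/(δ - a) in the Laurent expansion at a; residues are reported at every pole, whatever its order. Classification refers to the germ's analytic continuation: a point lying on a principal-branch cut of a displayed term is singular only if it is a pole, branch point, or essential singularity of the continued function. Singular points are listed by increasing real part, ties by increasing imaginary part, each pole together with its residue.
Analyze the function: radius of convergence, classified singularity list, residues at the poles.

Branch term (5/6)*log(1 - δ/(1/2)): its argument vanishes at δ = 1/2, a logarithmic branch point, modulus 1/2.
The radius of convergence is the smallest modulus among the singular points: 1/2.

Radius of convergence at 0: 1/2.
At 1/2: a logarithmic branch point.


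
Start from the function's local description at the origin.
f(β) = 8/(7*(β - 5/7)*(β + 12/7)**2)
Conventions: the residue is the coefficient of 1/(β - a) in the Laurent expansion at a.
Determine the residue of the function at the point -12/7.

The residue is -56/289.

At the order-2 pole -12/7 set g(β) = (β - (-12/7))^2*f(β) = 8/(7*(β - 5/7)).
Order-2 pole: residue = g'(a); g'(-12/7) = -56/289, so the residue is -56/289.


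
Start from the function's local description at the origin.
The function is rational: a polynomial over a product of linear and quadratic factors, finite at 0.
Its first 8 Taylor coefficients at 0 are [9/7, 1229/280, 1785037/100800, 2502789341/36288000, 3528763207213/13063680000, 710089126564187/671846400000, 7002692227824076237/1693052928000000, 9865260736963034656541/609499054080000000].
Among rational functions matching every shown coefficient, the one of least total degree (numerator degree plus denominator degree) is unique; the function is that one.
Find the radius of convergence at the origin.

The radius of convergence is -11/16 + (1/48)*sqrt(2049).

No rational of total degree below 5 reproduces all 8 coefficients; solving the [1/4] Pade equations on them gives f(v) = (8*v/7 + 30/7)/((v**2 - 11*v/9 - 8)*(v**2 + 11*v/8 - 5/12)), whose expansion matches every shown term.
Denominator factor (v**2 + 11*v/8 - 5/12): discriminant 683/192, real irrational roots -11/16 + (1/48)*sqrt(2049) and -11/16 - (1/48)*sqrt(2049); poles of order 1, moduli -11/16 + (1/48)*sqrt(2049) and 11/16 + (1/48)*sqrt(2049).
Denominator factor (v**2 - 11*v/9 - 8): discriminant 2713/81, real irrational roots 11/18 + (1/18)*sqrt(2713) and 11/18 - (1/18)*sqrt(2713); poles of order 1, moduli 11/18 + (1/18)*sqrt(2713) and -11/18 + (1/18)*sqrt(2713).
The radius of convergence is the smallest modulus among the singular points: -11/16 + (1/48)*sqrt(2049).


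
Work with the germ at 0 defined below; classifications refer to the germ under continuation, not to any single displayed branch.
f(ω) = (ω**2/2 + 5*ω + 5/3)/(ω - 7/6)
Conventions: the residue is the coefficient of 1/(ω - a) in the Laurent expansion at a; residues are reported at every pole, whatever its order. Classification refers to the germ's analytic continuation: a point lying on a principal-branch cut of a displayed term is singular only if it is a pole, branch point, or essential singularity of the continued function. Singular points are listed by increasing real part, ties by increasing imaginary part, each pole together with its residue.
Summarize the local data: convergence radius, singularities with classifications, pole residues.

Denominator factor (ω - 7/6): pole of order 1 at 7/6, modulus 7/6.
The radius of convergence is the smallest modulus among the singular points: 7/6.
At the order-1 pole 7/6 set g(ω) = (ω - (7/6))*f(ω) = ω**2/2 + 5*ω + 5/3.
Simple pole: residue = g(a) at a = 7/6, which is 589/72.

Radius of convergence at 0: 7/6.
At 7/6: a pole of order 1; residue 589/72.


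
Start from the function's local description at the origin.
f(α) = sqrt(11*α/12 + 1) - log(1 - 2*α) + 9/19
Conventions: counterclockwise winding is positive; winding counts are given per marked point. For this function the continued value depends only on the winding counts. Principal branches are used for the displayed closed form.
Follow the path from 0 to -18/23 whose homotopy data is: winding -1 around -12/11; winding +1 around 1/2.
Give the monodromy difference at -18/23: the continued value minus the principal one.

The rational part is single-valued and drops out of the difference; each branch term changes only by its own monodromy.
(1)*sqrt(1 - α/(-12/11)): winding -1 is odd, the square root flips sign, contributing -2*(1)*sqrt(1 - (-18/23)/(-12/11)) = -2*(1)*sqrt(13/46) = -(1/23)*sqrt(598).
(-1)*log(1 - α/(1/2)): each positive loop around 1/2 adds 2*pi*i to the log, so winding +1 contributes (-1)*(1)*2*pi*i = -(2)*pi*i.
Summing the contributions at α = -18/23 gives (-(1/23)*sqrt(598)) - ((2)*pi)*i.

Continued minus principal equals (-(1/23)*sqrt(598)) - ((2)*pi)*i.


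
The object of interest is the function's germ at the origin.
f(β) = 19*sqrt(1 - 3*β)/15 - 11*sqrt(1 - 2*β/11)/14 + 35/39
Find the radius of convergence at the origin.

The radius of convergence is 1/3.

Branch term (-11/14)*sqrt(1 - β/(11/2)): its argument vanishes at β = 11/2, a square-root branch point, modulus 11/2.
Branch term (19/15)*sqrt(1 - β/(1/3)): its argument vanishes at β = 1/3, a square-root branch point, modulus 1/3.
The radius of convergence is the smallest modulus among the singular points: 1/3.


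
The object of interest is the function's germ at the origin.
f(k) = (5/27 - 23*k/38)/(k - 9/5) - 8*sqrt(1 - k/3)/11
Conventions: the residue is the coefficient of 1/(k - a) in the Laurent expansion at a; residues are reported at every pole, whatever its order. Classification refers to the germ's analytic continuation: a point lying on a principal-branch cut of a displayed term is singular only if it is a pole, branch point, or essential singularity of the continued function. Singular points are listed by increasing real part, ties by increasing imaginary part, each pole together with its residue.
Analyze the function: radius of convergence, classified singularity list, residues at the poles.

Radius of convergence at 0: 9/5.
At 9/5: a pole of order 1; residue -4639/5130.
At 3: an algebraic (square-root) branch point.

Denominator factor (k - 9/5): pole of order 1 at 9/5, modulus 9/5.
Branch term (-8/11)*sqrt(1 - k/(3)): its argument vanishes at k = 3, a square-root branch point, modulus 3.
The radius of convergence is the smallest modulus among the singular points: 9/5.
The branch term is analytic at 9/5 and contributes nothing to the residue; only the rational part matters.
At the order-1 pole 9/5 set g(k) = (k - (9/5))*(rational part) = 5/27 - 23*k/38.
Simple pole: residue = g(a) at a = 9/5, which is -4639/5130.
List the singular points by increasing real part (a conjugate pair: the negative imaginary part first).


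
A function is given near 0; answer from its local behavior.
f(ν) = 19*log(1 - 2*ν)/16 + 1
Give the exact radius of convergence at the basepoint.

The radius of convergence is 1/2.

Branch term (19/16)*log(1 - ν/(1/2)): its argument vanishes at ν = 1/2, a logarithmic branch point, modulus 1/2.
The radius of convergence is the smallest modulus among the singular points: 1/2.


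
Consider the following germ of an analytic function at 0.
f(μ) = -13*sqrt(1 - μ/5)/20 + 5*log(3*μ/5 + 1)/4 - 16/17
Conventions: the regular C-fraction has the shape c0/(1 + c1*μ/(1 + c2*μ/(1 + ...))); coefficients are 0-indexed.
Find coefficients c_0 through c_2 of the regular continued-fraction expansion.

The regular C-fraction coefficients are [-541/340, 2771/5410, -423479/1763660].

Taylor coefficients (expand at 0): a_0 = -541/340, a_1 = 163/200, a_2 = -887/4000.
c0 = a_0 = -541/340. Peel one level at a time: if S = 1 + c*μ/S' with S'(0) = 1, then c is the μ-coefficient of S and S' = c*μ/(S - 1).
S_1 = c0/f = 1 + (2771/5410)*μ + (7199143/58536200)*μ^2 + ...; c1 = 2771/5410.
S_2 = c1*μ/(S_1 - 1) = 1 + (-423479/1763660)*μ + ...; c2 = -423479/1763660.


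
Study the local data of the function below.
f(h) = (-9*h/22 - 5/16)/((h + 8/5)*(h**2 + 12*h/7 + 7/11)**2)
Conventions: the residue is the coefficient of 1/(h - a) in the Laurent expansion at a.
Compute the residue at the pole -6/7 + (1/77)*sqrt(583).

The residue is -20279875/24388128 + (2111149565/68506251552)*sqrt(583).


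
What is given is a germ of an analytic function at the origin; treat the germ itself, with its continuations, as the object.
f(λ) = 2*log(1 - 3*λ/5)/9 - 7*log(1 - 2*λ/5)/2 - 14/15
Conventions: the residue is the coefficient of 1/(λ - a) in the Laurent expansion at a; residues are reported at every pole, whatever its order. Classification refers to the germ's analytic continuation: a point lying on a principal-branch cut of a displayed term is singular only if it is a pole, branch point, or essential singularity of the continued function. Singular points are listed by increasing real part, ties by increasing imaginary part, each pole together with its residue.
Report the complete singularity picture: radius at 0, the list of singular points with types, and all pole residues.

Radius of convergence at 0: 5/3.
At 5/3: a logarithmic branch point.
At 5/2: a logarithmic branch point.

Branch term (-7/2)*log(1 - λ/(5/2)): its argument vanishes at λ = 5/2, a logarithmic branch point, modulus 5/2.
Branch term (2/9)*log(1 - λ/(5/3)): its argument vanishes at λ = 5/3, a logarithmic branch point, modulus 5/3.
The radius of convergence is the smallest modulus among the singular points: 5/3.
List the singular points by increasing real part (a conjugate pair: the negative imaginary part first).


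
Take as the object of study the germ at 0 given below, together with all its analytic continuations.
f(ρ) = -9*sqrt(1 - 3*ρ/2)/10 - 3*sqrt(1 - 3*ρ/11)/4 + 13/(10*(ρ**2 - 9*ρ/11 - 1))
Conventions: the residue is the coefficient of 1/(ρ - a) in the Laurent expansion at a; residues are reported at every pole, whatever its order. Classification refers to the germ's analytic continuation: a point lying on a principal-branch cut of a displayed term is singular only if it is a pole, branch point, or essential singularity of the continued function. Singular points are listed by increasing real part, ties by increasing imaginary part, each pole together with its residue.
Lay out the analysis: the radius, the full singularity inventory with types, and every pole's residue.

Denominator factor (ρ**2 - 9*ρ/11 - 1): discriminant 565/121, real irrational roots 9/22 + (1/22)*sqrt(565) and 9/22 - (1/22)*sqrt(565); poles of order 1, moduli 9/22 + (1/22)*sqrt(565) and -9/22 + (1/22)*sqrt(565).
Branch term (-9/10)*sqrt(1 - ρ/(2/3)): its argument vanishes at ρ = 2/3, a square-root branch point, modulus 2/3.
Branch term (-3/4)*sqrt(1 - ρ/(11/3)): its argument vanishes at ρ = 11/3, a square-root branch point, modulus 11/3.
The radius of convergence is the smallest modulus among the singular points: 2/3.
The branch terms are analytic at 9/22 - (1/22)*sqrt(565) and contribute nothing to the residue; only the rational part matters.
The factor ρ**2 - 9*ρ/11 - 1 splits as (ρ - a)(ρ - a') with a = 9/22 - (1/22)*sqrt(565), a' = 9/22 + (1/22)*sqrt(565). At the order-1 pole a set g(ρ) = (ρ - a)*(rational part) = [13/10] / (ρ - a').
Simple pole: residue = g(a) at a = 9/22 - (1/22)*sqrt(565), which is -(143/5650)*sqrt(565).
The branch terms are analytic at 9/22 + (1/22)*sqrt(565) and contribute nothing to the residue; only the rational part matters.
The factor ρ**2 - 9*ρ/11 - 1 splits as (ρ - a)(ρ - a') with a = 9/22 + (1/22)*sqrt(565), a' = 9/22 - (1/22)*sqrt(565). At the order-1 pole a set g(ρ) = (ρ - a)*(rational part) = [13/10] / (ρ - a').
Simple pole: residue = g(a) at a = 9/22 + (1/22)*sqrt(565), which is (143/5650)*sqrt(565).
List the singular points by increasing real part (a conjugate pair: the negative imaginary part first).

Radius of convergence at 0: 2/3.
At 9/22 - (1/22)*sqrt(565): a pole of order 1; residue -(143/5650)*sqrt(565).
At 2/3: an algebraic (square-root) branch point.
At 9/22 + (1/22)*sqrt(565): a pole of order 1; residue (143/5650)*sqrt(565).
At 11/3: an algebraic (square-root) branch point.


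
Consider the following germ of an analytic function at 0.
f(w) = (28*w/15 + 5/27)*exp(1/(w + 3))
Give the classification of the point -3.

The point is an essential singularity.

The exponent 1/(w - (-3)) has a pole at -3, so exp(1/(w - (-3))) takes every nonzero value near it: an essential singularity (not a pole of any order).


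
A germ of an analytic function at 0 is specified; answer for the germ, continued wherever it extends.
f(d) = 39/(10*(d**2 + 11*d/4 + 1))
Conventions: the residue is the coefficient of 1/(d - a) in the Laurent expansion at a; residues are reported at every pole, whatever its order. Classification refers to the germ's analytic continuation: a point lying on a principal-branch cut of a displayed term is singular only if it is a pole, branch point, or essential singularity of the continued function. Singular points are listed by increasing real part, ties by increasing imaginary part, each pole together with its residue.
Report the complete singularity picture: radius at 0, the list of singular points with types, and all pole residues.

Denominator factor (d**2 + 11*d/4 + 1): discriminant 57/16, real irrational roots -11/8 + (1/8)*sqrt(57) and -11/8 - (1/8)*sqrt(57); poles of order 1, moduli 11/8 - (1/8)*sqrt(57) and 11/8 + (1/8)*sqrt(57).
The radius of convergence is the smallest modulus among the singular points: 11/8 - (1/8)*sqrt(57).
The factor d**2 + 11*d/4 + 1 splits as (d - a)(d - a') with a = -11/8 - (1/8)*sqrt(57), a' = -11/8 + (1/8)*sqrt(57). At the order-1 pole a set g(d) = (d - a)*f(d) = [39/10] / (d - a').
Simple pole: residue = g(a) at a = -11/8 - (1/8)*sqrt(57), which is -(26/95)*sqrt(57).
The factor d**2 + 11*d/4 + 1 splits as (d - a)(d - a') with a = -11/8 + (1/8)*sqrt(57), a' = -11/8 - (1/8)*sqrt(57). At the order-1 pole a set g(d) = (d - a)*f(d) = [39/10] / (d - a').
Simple pole: residue = g(a) at a = -11/8 + (1/8)*sqrt(57), which is (26/95)*sqrt(57).
List the singular points by increasing real part (a conjugate pair: the negative imaginary part first).

Radius of convergence at 0: 11/8 - (1/8)*sqrt(57).
At -11/8 - (1/8)*sqrt(57): a pole of order 1; residue -(26/95)*sqrt(57).
At -11/8 + (1/8)*sqrt(57): a pole of order 1; residue (26/95)*sqrt(57).


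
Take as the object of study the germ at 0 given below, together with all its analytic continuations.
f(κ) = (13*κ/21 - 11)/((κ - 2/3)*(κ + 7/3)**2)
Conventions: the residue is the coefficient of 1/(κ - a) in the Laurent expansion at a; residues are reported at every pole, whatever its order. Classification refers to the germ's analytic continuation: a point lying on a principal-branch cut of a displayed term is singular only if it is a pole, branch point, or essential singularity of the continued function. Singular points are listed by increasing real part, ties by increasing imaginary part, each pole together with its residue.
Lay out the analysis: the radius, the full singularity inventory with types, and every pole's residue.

Denominator factor (κ + 7/3)^2: pole of order 2 at -7/3, modulus 7/3.
Denominator factor (κ - 2/3): pole of order 1 at 2/3, modulus 2/3.
The radius of convergence is the smallest modulus among the singular points: 2/3.
At the order-2 pole -7/3 set g(κ) = (κ - (-7/3))^2*f(κ) = (13*κ/21 - 11)/(κ - 2/3).
Order-2 pole: residue = g'(a); g'(-7/3) = 667/567, so the residue is 667/567.
At the order-1 pole 2/3 set g(κ) = (κ - (2/3))*f(κ) = (13*κ/21 - 11)/(κ + 7/3)**2.
Simple pole: residue = g(a) at a = 2/3, which is -667/567.
List the singular points by increasing real part (a conjugate pair: the negative imaginary part first).

Radius of convergence at 0: 2/3.
At -7/3: a pole of order 2; residue 667/567.
At 2/3: a pole of order 1; residue -667/567.


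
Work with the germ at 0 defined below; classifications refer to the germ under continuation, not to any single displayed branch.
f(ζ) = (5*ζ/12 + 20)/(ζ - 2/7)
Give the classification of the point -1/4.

The point is a regular point.

Denominator factors: ζ - 2/7 = -15/28 at ζ = -1/4 — none vanishes.
So the germ continues analytically to -1/4.


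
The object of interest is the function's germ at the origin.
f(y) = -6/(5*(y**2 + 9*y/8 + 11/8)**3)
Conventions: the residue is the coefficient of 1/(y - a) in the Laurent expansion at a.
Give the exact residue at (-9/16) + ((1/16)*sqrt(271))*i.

The factor y**2 + 9*y/8 + 11/8 splits as (y - a)(y - a') with a = (-9/16) + ((1/16)*sqrt(271))*i, a' = (-9/16) - ((1/16)*sqrt(271))*i. At the order-3 pole a set g(y) = (y - a)^3*f(y) = [-6/5] / (y - a')^3.
Order-3 pole: residue = g''(a)/2; g''((-9/16) + ((1/16)*sqrt(271))*i) = ((2359296/99512555)*sqrt(271))*i, so the residue is ((1179648/99512555)*sqrt(271))*i.

The residue is ((1179648/99512555)*sqrt(271))*i.


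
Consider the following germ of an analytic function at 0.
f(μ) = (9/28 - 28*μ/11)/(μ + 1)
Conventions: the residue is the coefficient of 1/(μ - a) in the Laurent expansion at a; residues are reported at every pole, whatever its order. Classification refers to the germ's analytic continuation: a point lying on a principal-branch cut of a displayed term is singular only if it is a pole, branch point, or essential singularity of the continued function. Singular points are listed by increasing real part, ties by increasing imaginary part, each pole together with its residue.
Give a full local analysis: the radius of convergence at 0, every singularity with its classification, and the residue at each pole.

Radius of convergence at 0: 1.
At -1: a pole of order 1; residue 883/308.

Denominator factor (μ + 1): pole of order 1 at -1, modulus 1.
The radius of convergence is the smallest modulus among the singular points: 1.
At the order-1 pole -1 set g(μ) = (μ - (-1))*f(μ) = 9/28 - 28*μ/11.
Simple pole: residue = g(a) at a = -1, which is 883/308.


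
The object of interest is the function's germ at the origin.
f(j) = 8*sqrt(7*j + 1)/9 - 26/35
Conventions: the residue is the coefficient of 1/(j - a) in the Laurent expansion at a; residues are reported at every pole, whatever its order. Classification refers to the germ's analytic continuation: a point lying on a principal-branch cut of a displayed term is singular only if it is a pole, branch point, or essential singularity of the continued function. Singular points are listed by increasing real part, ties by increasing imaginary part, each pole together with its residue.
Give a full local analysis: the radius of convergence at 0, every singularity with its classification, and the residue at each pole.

Radius of convergence at 0: 1/7.
At -1/7: an algebraic (square-root) branch point.

Branch term (8/9)*sqrt(1 - j/(-1/7)): its argument vanishes at j = -1/7, a square-root branch point, modulus 1/7.
The radius of convergence is the smallest modulus among the singular points: 1/7.


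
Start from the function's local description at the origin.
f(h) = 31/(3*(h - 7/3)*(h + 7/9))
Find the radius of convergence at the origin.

The radius of convergence is 7/9.

Denominator factor (h + 7/9): pole of order 1 at -7/9, modulus 7/9.
Denominator factor (h - 7/3): pole of order 1 at 7/3, modulus 7/3.
The radius of convergence is the smallest modulus among the singular points: 7/9.


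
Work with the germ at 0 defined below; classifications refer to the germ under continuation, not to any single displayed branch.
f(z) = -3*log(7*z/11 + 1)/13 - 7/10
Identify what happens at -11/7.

The term (-3/13)*log(1 - z/(-11/7)) has argument 1 - -11/7/(-11/7) = 0 at -11/7: a logarithmic (infinitely-sheeted) branch point; the remaining terms are analytic or single-valued there.

The point is a logarithmic branch point.


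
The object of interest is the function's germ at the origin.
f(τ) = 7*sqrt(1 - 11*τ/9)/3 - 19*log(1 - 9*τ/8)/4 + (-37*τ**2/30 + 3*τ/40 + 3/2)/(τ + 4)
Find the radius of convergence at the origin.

Denominator factor (τ + 4): pole of order 1 at -4, modulus 4.
Branch term (7/3)*sqrt(1 - τ/(9/11)): its argument vanishes at τ = 9/11, a square-root branch point, modulus 9/11.
Branch term (-19/4)*log(1 - τ/(8/9)): its argument vanishes at τ = 8/9, a logarithmic branch point, modulus 8/9.
The radius of convergence is the smallest modulus among the singular points: 9/11.

The radius of convergence is 9/11.


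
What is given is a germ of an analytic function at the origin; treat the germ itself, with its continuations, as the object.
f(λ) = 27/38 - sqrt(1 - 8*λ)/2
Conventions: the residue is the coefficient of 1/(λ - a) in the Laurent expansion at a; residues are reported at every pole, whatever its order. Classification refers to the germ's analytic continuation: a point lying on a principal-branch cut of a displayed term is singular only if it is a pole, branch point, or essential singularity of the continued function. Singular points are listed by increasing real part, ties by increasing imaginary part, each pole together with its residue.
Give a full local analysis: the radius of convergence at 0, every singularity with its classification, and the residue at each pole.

Radius of convergence at 0: 1/8.
At 1/8: an algebraic (square-root) branch point.

Branch term (-1/2)*sqrt(1 - λ/(1/8)): its argument vanishes at λ = 1/8, a square-root branch point, modulus 1/8.
The radius of convergence is the smallest modulus among the singular points: 1/8.


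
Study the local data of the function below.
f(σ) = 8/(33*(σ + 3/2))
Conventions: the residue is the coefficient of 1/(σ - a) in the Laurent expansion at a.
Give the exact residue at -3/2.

The residue is 8/33.

At the order-1 pole -3/2 set g(σ) = (σ - (-3/2))*f(σ) = 8/33.
Simple pole: residue = g(a) at a = -3/2, which is 8/33.


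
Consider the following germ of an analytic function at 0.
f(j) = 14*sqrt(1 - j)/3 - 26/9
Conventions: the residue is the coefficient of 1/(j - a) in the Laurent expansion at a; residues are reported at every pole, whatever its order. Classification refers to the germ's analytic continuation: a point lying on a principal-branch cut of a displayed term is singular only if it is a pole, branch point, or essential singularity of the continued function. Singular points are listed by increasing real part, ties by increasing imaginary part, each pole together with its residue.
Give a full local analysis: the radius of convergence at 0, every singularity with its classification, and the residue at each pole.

Radius of convergence at 0: 1.
At 1: an algebraic (square-root) branch point.

Branch term (14/3)*sqrt(1 - j/(1)): its argument vanishes at j = 1, a square-root branch point, modulus 1.
The radius of convergence is the smallest modulus among the singular points: 1.


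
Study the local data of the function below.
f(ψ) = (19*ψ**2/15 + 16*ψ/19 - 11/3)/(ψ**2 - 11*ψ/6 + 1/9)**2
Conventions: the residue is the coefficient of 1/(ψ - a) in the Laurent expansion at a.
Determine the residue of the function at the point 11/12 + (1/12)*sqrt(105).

The residue is (113024/1047375)*sqrt(105).

The factor ψ**2 - 11*ψ/6 + 1/9 splits as (ψ - a)(ψ - a') with a = 11/12 + (1/12)*sqrt(105), a' = 11/12 - (1/12)*sqrt(105). At the order-2 pole a set g(ψ) = (ψ - a)^2*f(ψ) = [19*ψ**2/15 + 16*ψ/19 - 11/3] / (ψ - a')^2.
Order-2 pole: residue = g'(a); g'(11/12 + (1/12)*sqrt(105)) = (113024/1047375)*sqrt(105), so the residue is (113024/1047375)*sqrt(105).


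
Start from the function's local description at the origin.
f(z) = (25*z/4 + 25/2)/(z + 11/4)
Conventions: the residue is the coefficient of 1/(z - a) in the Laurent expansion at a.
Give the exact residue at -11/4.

At the order-1 pole -11/4 set g(z) = (z - (-11/4))*f(z) = 25*z/4 + 25/2.
Simple pole: residue = g(a) at a = -11/4, which is -75/16.

The residue is -75/16.


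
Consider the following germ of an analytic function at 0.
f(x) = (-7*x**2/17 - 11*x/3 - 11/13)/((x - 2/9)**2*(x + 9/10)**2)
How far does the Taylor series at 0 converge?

The radius of convergence is 2/9.

Denominator factor (x - 2/9)^2: pole of order 2 at 2/9, modulus 2/9.
Denominator factor (x + 9/10)^2: pole of order 2 at -9/10, modulus 9/10.
The radius of convergence is the smallest modulus among the singular points: 2/9.


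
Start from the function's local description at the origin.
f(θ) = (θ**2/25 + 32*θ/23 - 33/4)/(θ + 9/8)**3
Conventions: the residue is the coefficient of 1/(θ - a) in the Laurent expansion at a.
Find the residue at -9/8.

At the order-3 pole -9/8 set g(θ) = (θ - (-9/8))^3*f(θ) = θ**2/25 + 32*θ/23 - 33/4.
Order-3 pole: residue = g''(a)/2; g''(-9/8) = 2/25, so the residue is 1/25.

The residue is 1/25.


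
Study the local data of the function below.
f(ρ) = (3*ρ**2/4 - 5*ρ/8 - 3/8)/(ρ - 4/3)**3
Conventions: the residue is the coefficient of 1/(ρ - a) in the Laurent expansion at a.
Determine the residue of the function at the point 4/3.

The residue is 3/4.

At the order-3 pole 4/3 set g(ρ) = (ρ - (4/3))^3*f(ρ) = 3*ρ**2/4 - 5*ρ/8 - 3/8.
Order-3 pole: residue = g''(a)/2; g''(4/3) = 3/2, so the residue is 3/4.


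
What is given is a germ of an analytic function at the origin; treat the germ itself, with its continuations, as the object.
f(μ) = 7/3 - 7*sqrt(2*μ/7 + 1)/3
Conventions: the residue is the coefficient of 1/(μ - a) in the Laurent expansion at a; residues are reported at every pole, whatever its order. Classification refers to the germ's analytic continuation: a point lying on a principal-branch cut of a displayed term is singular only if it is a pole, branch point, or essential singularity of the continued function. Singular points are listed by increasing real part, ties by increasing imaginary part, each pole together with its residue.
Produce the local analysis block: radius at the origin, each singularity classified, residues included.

Branch term (-7/3)*sqrt(1 - μ/(-7/2)): its argument vanishes at μ = -7/2, a square-root branch point, modulus 7/2.
The radius of convergence is the smallest modulus among the singular points: 7/2.

Radius of convergence at 0: 7/2.
At -7/2: an algebraic (square-root) branch point.


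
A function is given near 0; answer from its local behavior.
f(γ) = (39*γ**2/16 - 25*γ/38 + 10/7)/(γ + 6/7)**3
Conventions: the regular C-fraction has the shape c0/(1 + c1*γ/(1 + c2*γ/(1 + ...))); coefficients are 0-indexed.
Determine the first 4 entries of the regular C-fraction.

The regular C-fraction coefficients are [245/108, 301/76, -103993/98040, 2947203373/1609811640].

Taylor coefficients (expand at 0): a_0 = 245/108, a_1 = -73745/8208, a_2 = 5132309/196992, a_3 = -206022607/3545856.
c0 = a_0 = 245/108. Peel one level at a time: if S = 1 + c*γ/S' with S'(0) = 1, then c is the γ-coefficient of S and S' = c*γ/(S - 1).
S_1 = c0/f = 1 + (301/76)*γ + (727951/173280)*γ^2 + ...; c1 = 301/76.
S_2 = c1*γ/(S_1 - 1) = 1 + (-103993/98040)*γ + (155115967/79876800)*γ^2 + ...; c2 = -103993/98040.
S_3 = c2*γ/(S_2 - 1) = 1 + (2947203373/1609811640)*γ + ...; c3 = 2947203373/1609811640.


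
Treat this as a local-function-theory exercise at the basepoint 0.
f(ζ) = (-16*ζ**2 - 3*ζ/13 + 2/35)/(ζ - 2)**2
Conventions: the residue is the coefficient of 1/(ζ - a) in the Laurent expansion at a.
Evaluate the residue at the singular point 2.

The residue is -835/13.

At the order-2 pole 2 set g(ζ) = (ζ - (2))^2*f(ζ) = -16*ζ**2 - 3*ζ/13 + 2/35.
Order-2 pole: residue = g'(a); g'(2) = -835/13, so the residue is -835/13.


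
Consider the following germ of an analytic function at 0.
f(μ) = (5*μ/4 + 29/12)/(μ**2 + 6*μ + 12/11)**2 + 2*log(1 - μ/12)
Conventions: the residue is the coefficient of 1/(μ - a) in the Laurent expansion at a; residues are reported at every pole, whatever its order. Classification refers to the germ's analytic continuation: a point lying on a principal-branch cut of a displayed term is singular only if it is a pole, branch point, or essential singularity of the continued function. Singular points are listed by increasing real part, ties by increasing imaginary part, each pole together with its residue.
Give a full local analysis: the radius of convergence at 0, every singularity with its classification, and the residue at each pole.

Radius of convergence at 0: 3 - (1/11)*sqrt(957).
At -3 - (1/11)*sqrt(957): a pole of order 2; residue -(11/22707)*sqrt(957).
At -3 + (1/11)*sqrt(957): a pole of order 2; residue (11/22707)*sqrt(957).
At 12: a logarithmic branch point.

Denominator factor (μ**2 + 6*μ + 12/11)^2: discriminant 348/11, real irrational roots -3 + (1/11)*sqrt(957) and -3 - (1/11)*sqrt(957); poles of order 2, moduli 3 - (1/11)*sqrt(957) and 3 + (1/11)*sqrt(957).
Branch term (2)*log(1 - μ/(12)): its argument vanishes at μ = 12, a logarithmic branch point, modulus 12.
The radius of convergence is the smallest modulus among the singular points: 3 - (1/11)*sqrt(957).
The branch term is analytic at -3 - (1/11)*sqrt(957) and contributes nothing to the residue; only the rational part matters.
The factor μ**2 + 6*μ + 12/11 splits as (μ - a)(μ - a') with a = -3 - (1/11)*sqrt(957), a' = -3 + (1/11)*sqrt(957). At the order-2 pole a set g(μ) = (μ - a)^2*(rational part) = [5*μ/4 + 29/12] / (μ - a')^2.
Order-2 pole: residue = g'(a); g'(-3 - (1/11)*sqrt(957)) = -(11/22707)*sqrt(957), so the residue is -(11/22707)*sqrt(957).
The branch term is analytic at -3 + (1/11)*sqrt(957) and contributes nothing to the residue; only the rational part matters.
The factor μ**2 + 6*μ + 12/11 splits as (μ - a)(μ - a') with a = -3 + (1/11)*sqrt(957), a' = -3 - (1/11)*sqrt(957). At the order-2 pole a set g(μ) = (μ - a)^2*(rational part) = [5*μ/4 + 29/12] / (μ - a')^2.
Order-2 pole: residue = g'(a); g'(-3 + (1/11)*sqrt(957)) = (11/22707)*sqrt(957), so the residue is (11/22707)*sqrt(957).
List the singular points by increasing real part (a conjugate pair: the negative imaginary part first).


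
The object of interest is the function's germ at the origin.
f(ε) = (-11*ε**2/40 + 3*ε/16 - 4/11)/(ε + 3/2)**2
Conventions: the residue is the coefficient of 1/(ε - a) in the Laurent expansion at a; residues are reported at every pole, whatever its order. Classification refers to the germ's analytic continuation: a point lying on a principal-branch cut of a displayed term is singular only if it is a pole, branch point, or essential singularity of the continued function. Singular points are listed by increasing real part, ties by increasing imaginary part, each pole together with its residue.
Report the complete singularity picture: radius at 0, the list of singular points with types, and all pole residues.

Radius of convergence at 0: 3/2.
At -3/2: a pole of order 2; residue 81/80.

Denominator factor (ε + 3/2)^2: pole of order 2 at -3/2, modulus 3/2.
The radius of convergence is the smallest modulus among the singular points: 3/2.
At the order-2 pole -3/2 set g(ε) = (ε - (-3/2))^2*f(ε) = -11*ε**2/40 + 3*ε/16 - 4/11.
Order-2 pole: residue = g'(a); g'(-3/2) = 81/80, so the residue is 81/80.


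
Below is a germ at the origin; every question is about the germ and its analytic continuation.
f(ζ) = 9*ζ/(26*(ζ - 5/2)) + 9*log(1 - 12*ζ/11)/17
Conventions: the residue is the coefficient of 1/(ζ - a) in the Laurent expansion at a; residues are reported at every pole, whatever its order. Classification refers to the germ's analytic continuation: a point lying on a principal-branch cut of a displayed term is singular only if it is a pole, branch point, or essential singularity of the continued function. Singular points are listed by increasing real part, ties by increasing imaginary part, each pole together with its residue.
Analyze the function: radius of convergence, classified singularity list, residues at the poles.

Radius of convergence at 0: 11/12.
At 11/12: a logarithmic branch point.
At 5/2: a pole of order 1; residue 45/52.

Denominator factor (ζ - 5/2): pole of order 1 at 5/2, modulus 5/2.
Branch term (9/17)*log(1 - ζ/(11/12)): its argument vanishes at ζ = 11/12, a logarithmic branch point, modulus 11/12.
The radius of convergence is the smallest modulus among the singular points: 11/12.
The branch term is analytic at 5/2 and contributes nothing to the residue; only the rational part matters.
At the order-1 pole 5/2 set g(ζ) = (ζ - (5/2))*(rational part) = 9*ζ/26.
Simple pole: residue = g(a) at a = 5/2, which is 45/52.
List the singular points by increasing real part (a conjugate pair: the negative imaginary part first).


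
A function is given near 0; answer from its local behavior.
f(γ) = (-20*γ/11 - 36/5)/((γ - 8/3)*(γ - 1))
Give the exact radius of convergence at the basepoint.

Denominator factor (γ - 8/3): pole of order 1 at 8/3, modulus 8/3.
Denominator factor (γ - 1): pole of order 1 at 1, modulus 1.
The radius of convergence is the smallest modulus among the singular points: 1.

The radius of convergence is 1.


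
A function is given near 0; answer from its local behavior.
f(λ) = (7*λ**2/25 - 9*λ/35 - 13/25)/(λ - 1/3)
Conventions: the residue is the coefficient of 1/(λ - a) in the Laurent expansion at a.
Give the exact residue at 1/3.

At the order-1 pole 1/3 set g(λ) = (λ - (1/3))*f(λ) = 7*λ**2/25 - 9*λ/35 - 13/25.
Simple pole: residue = g(a) at a = 1/3, which is -181/315.

The residue is -181/315.


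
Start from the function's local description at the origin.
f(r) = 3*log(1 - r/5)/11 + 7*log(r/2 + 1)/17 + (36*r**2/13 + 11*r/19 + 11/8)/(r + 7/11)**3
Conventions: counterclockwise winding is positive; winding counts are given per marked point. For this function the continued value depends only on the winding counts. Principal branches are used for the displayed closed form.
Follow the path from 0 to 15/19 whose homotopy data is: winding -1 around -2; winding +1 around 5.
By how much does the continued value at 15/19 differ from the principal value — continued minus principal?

Continued minus principal equals -(52/187)*pi*i.

The rational part is single-valued and drops out of the difference; each branch term changes only by its own monodromy.
(7/17)*log(1 - r/(-2)): each positive loop around -2 adds 2*pi*i to the log, so winding -1 contributes (7/17)*(-1)*2*pi*i = -(14/17)*pi*i.
(3/11)*log(1 - r/(5)): each positive loop around 5 adds 2*pi*i to the log, so winding +1 contributes (3/11)*(1)*2*pi*i = (6/11)*pi*i.
Summing the contributions at r = 15/19 gives -(52/187)*pi*i.


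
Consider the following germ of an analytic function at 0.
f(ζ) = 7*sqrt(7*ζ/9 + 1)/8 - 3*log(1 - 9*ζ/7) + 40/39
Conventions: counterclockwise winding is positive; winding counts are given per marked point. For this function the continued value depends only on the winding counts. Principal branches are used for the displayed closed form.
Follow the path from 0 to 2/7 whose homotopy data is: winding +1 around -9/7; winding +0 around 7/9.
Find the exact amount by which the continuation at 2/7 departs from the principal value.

Continued minus principal equals -(7/12)*sqrt(11).

The rational part is single-valued and drops out of the difference; each branch term changes only by its own monodromy.
(7/8)*sqrt(1 - ζ/(-9/7)): winding +1 is odd, the square root flips sign, contributing -2*(7/8)*sqrt(1 - (2/7)/(-9/7)) = -2*(7/8)*sqrt(11/9) = -(7/12)*sqrt(11).
(-3)*log(1 - ζ/(7/9)): winding 0 around 7/9, so this term returns to its principal value, contribution 0.
Summing the contributions at ζ = 2/7 gives -(7/12)*sqrt(11).


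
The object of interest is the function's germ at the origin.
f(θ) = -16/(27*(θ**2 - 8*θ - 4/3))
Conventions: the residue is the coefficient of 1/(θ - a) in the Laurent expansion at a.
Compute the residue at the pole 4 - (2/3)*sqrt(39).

The factor θ**2 - 8*θ - 4/3 splits as (θ - a)(θ - a') with a = 4 - (2/3)*sqrt(39), a' = 4 + (2/3)*sqrt(39). At the order-1 pole a set g(θ) = (θ - a)*f(θ) = [-16/27] / (θ - a').
Simple pole: residue = g(a) at a = 4 - (2/3)*sqrt(39), which is (4/351)*sqrt(39).

The residue is (4/351)*sqrt(39).


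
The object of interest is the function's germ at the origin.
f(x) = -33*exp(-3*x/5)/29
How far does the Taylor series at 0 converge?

The factor exp(-3*x/5) is entire and contributes no finite singular point.
The polynomial part has no poles.
No finite singular points: the Taylor series at 0 converges everywhere.

The radius of convergence is infinite.


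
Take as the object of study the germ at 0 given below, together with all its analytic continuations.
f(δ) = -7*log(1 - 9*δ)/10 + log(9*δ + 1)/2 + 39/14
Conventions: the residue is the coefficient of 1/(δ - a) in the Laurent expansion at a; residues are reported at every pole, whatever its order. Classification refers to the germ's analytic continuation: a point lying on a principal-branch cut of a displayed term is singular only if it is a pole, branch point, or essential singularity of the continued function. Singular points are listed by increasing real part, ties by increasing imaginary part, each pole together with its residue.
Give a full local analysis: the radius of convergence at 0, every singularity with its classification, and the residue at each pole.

Branch term (1/2)*log(1 - δ/(-1/9)): its argument vanishes at δ = -1/9, a logarithmic branch point, modulus 1/9.
Branch term (-7/10)*log(1 - δ/(1/9)): its argument vanishes at δ = 1/9, a logarithmic branch point, modulus 1/9.
The radius of convergence is the smallest modulus among the singular points: 1/9.
List the singular points by increasing real part (a conjugate pair: the negative imaginary part first).

Radius of convergence at 0: 1/9.
At -1/9: a logarithmic branch point.
At 1/9: a logarithmic branch point.


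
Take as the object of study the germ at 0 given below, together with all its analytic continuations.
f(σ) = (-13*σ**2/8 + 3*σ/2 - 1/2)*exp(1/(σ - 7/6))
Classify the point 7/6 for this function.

The exponent 1/(σ - (7/6)) has a pole at 7/6, so exp(1/(σ - (7/6))) takes every nonzero value near it: an essential singularity (not a pole of any order).

The point is an essential singularity.
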